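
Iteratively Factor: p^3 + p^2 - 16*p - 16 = (p + 1)*(p^2 - 16) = (p - 4)*(p + 1)*(p + 4)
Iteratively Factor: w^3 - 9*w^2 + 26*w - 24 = (w - 4)*(w^2 - 5*w + 6) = (w - 4)*(w - 2)*(w - 3)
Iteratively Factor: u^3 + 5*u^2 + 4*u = (u + 4)*(u^2 + u) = u*(u + 4)*(u + 1)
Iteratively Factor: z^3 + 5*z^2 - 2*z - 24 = (z + 4)*(z^2 + z - 6) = (z - 2)*(z + 4)*(z + 3)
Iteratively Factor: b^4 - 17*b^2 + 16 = (b + 1)*(b^3 - b^2 - 16*b + 16) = (b + 1)*(b + 4)*(b^2 - 5*b + 4) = (b - 1)*(b + 1)*(b + 4)*(b - 4)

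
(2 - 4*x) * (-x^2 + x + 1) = 4*x^3 - 6*x^2 - 2*x + 2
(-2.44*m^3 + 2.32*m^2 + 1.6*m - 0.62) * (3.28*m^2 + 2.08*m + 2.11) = -8.0032*m^5 + 2.5344*m^4 + 4.9252*m^3 + 6.1896*m^2 + 2.0864*m - 1.3082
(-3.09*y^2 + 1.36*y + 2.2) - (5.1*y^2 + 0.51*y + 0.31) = -8.19*y^2 + 0.85*y + 1.89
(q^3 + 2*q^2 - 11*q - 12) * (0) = 0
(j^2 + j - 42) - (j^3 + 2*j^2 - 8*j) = -j^3 - j^2 + 9*j - 42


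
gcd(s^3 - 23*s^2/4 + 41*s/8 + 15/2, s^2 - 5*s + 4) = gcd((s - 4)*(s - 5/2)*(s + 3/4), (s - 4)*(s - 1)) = s - 4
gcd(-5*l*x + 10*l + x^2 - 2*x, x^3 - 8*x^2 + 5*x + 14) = x - 2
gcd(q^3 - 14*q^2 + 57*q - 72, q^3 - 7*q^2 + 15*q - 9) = q^2 - 6*q + 9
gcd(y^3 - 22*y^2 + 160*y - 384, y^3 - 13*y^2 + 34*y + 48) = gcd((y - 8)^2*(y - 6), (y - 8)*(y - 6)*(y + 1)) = y^2 - 14*y + 48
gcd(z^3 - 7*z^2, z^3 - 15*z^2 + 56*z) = z^2 - 7*z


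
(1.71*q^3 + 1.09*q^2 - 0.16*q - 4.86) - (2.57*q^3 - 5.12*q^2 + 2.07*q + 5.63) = -0.86*q^3 + 6.21*q^2 - 2.23*q - 10.49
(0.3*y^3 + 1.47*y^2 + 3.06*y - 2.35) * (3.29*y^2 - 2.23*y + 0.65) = 0.987*y^5 + 4.1673*y^4 + 6.9843*y^3 - 13.5998*y^2 + 7.2295*y - 1.5275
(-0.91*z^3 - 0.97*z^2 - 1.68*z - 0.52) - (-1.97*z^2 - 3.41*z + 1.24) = -0.91*z^3 + 1.0*z^2 + 1.73*z - 1.76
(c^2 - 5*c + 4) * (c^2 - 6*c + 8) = c^4 - 11*c^3 + 42*c^2 - 64*c + 32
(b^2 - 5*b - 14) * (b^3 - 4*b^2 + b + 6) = b^5 - 9*b^4 + 7*b^3 + 57*b^2 - 44*b - 84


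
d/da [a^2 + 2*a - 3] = 2*a + 2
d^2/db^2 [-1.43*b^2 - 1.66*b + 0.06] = -2.86000000000000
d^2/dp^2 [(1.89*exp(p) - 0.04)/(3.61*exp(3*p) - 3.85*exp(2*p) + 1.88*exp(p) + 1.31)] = (98.522676*exp(6*p) - 83.496051*exp(5*p) - 17.178343*exp(4*p) - 105.428711*exp(3*p) + 59.764326*exp(2*p) - 5.603028*exp(p) + 3.341941)*exp(p)/(47.045881*exp(9*p) - 150.520755*exp(8*p) + 234.028719*exp(7*p) - 162.625552*exp(6*p) + 12.634242*exp(5*p) + 70.774353*exp(4*p) - 31.660645*exp(3*p) - 5.93076300000001*exp(2*p) + 9.678804*exp(p) + 2.248091)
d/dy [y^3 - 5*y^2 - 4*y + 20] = 3*y^2 - 10*y - 4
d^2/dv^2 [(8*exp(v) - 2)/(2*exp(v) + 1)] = (12 - 24*exp(v))*exp(v)/(8*exp(3*v) + 12*exp(2*v) + 6*exp(v) + 1)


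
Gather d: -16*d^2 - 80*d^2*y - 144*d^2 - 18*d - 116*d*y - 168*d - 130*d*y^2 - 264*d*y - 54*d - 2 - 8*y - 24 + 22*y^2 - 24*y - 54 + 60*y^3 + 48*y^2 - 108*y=d^2*(-80*y - 160) + d*(-130*y^2 - 380*y - 240) + 60*y^3 + 70*y^2 - 140*y - 80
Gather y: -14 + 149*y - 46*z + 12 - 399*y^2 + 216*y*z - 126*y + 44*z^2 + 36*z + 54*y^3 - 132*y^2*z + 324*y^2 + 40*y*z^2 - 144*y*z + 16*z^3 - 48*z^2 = 54*y^3 + y^2*(-132*z - 75) + y*(40*z^2 + 72*z + 23) + 16*z^3 - 4*z^2 - 10*z - 2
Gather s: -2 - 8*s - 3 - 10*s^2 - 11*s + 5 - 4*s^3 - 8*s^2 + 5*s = -4*s^3 - 18*s^2 - 14*s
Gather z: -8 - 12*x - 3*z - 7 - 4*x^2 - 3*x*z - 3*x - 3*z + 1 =-4*x^2 - 15*x + z*(-3*x - 6) - 14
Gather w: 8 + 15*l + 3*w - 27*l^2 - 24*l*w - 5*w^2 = -27*l^2 + 15*l - 5*w^2 + w*(3 - 24*l) + 8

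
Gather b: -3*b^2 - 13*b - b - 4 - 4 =-3*b^2 - 14*b - 8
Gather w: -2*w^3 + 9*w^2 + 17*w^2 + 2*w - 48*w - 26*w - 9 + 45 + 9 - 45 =-2*w^3 + 26*w^2 - 72*w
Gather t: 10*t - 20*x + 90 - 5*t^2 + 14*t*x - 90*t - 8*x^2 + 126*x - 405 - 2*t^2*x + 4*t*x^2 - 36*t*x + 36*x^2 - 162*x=t^2*(-2*x - 5) + t*(4*x^2 - 22*x - 80) + 28*x^2 - 56*x - 315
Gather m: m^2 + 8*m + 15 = m^2 + 8*m + 15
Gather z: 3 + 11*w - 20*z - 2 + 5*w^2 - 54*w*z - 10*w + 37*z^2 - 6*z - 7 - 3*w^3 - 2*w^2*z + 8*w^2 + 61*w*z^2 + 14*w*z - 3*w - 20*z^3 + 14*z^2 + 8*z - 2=-3*w^3 + 13*w^2 - 2*w - 20*z^3 + z^2*(61*w + 51) + z*(-2*w^2 - 40*w - 18) - 8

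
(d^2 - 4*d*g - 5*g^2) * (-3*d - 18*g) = -3*d^3 - 6*d^2*g + 87*d*g^2 + 90*g^3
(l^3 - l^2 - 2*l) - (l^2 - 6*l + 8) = l^3 - 2*l^2 + 4*l - 8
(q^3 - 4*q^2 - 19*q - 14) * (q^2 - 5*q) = q^5 - 9*q^4 + q^3 + 81*q^2 + 70*q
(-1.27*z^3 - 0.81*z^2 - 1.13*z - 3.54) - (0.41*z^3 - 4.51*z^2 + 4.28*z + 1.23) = -1.68*z^3 + 3.7*z^2 - 5.41*z - 4.77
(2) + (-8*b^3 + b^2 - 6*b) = -8*b^3 + b^2 - 6*b + 2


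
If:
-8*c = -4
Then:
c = 1/2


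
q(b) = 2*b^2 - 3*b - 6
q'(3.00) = 9.00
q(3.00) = 3.00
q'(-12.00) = -51.00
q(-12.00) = 318.00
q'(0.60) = -0.60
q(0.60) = -7.08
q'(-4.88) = -22.52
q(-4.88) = 56.27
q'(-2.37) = -12.48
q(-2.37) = 12.34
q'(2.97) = 8.88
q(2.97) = 2.73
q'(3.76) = 12.04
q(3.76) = 11.00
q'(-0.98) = -6.92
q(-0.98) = -1.14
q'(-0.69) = -5.76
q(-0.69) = -2.98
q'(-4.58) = -21.32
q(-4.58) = 49.69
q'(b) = 4*b - 3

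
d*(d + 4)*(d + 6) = d^3 + 10*d^2 + 24*d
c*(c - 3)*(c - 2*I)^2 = c^4 - 3*c^3 - 4*I*c^3 - 4*c^2 + 12*I*c^2 + 12*c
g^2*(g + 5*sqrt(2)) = g^3 + 5*sqrt(2)*g^2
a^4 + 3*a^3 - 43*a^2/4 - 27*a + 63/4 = (a - 3)*(a - 1/2)*(a + 3)*(a + 7/2)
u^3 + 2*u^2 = u^2*(u + 2)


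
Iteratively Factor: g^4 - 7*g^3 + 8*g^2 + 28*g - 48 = (g - 2)*(g^3 - 5*g^2 - 2*g + 24) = (g - 4)*(g - 2)*(g^2 - g - 6) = (g - 4)*(g - 2)*(g + 2)*(g - 3)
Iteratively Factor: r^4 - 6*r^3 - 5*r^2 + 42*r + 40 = (r - 5)*(r^3 - r^2 - 10*r - 8) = (r - 5)*(r + 1)*(r^2 - 2*r - 8) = (r - 5)*(r - 4)*(r + 1)*(r + 2)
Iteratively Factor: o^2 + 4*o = (o + 4)*(o)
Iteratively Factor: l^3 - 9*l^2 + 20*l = (l - 4)*(l^2 - 5*l) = (l - 5)*(l - 4)*(l)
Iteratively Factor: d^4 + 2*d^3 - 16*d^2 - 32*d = (d + 4)*(d^3 - 2*d^2 - 8*d) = (d + 2)*(d + 4)*(d^2 - 4*d) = d*(d + 2)*(d + 4)*(d - 4)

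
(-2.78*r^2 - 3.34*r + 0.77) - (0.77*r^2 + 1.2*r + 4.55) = -3.55*r^2 - 4.54*r - 3.78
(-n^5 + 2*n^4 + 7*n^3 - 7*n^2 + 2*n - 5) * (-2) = 2*n^5 - 4*n^4 - 14*n^3 + 14*n^2 - 4*n + 10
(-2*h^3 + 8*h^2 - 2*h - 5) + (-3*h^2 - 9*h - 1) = -2*h^3 + 5*h^2 - 11*h - 6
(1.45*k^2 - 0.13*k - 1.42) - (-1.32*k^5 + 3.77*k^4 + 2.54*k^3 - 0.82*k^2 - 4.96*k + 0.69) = 1.32*k^5 - 3.77*k^4 - 2.54*k^3 + 2.27*k^2 + 4.83*k - 2.11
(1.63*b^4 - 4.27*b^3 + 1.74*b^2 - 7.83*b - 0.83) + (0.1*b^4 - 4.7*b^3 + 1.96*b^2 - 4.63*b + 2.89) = 1.73*b^4 - 8.97*b^3 + 3.7*b^2 - 12.46*b + 2.06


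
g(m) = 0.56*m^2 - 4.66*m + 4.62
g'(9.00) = 5.42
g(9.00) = 8.04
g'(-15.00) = -21.46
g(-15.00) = 200.52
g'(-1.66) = -6.52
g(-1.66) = 13.90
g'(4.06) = -0.11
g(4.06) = -5.07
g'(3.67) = -0.55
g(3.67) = -4.94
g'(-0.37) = -5.07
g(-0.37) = 6.42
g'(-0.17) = -4.85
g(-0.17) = 5.43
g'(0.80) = -3.76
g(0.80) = 1.25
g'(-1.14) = -5.94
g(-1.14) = 10.66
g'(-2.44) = -7.39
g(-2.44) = 19.32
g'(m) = 1.12*m - 4.66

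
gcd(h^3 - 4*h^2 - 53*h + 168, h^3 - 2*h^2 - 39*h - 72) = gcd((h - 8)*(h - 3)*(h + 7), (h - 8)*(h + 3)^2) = h - 8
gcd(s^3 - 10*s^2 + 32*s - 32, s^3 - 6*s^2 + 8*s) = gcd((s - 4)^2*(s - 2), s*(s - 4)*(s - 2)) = s^2 - 6*s + 8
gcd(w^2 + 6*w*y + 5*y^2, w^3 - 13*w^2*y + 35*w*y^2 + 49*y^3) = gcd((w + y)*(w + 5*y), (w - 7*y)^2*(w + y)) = w + y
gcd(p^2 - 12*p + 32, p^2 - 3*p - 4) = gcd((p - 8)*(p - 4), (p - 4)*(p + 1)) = p - 4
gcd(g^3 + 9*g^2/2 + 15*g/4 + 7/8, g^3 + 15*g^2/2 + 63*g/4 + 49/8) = g^2 + 4*g + 7/4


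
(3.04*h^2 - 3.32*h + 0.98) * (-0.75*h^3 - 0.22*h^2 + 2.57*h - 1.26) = -2.28*h^5 + 1.8212*h^4 + 7.8082*h^3 - 12.5784*h^2 + 6.7018*h - 1.2348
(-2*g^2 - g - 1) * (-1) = 2*g^2 + g + 1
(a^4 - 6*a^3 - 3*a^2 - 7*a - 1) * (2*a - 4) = 2*a^5 - 16*a^4 + 18*a^3 - 2*a^2 + 26*a + 4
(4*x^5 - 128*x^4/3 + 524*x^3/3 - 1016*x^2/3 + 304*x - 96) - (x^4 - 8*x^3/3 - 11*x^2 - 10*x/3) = 4*x^5 - 131*x^4/3 + 532*x^3/3 - 983*x^2/3 + 922*x/3 - 96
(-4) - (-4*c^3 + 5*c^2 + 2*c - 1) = 4*c^3 - 5*c^2 - 2*c - 3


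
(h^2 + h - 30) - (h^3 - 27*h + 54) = -h^3 + h^2 + 28*h - 84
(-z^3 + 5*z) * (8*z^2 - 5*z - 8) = -8*z^5 + 5*z^4 + 48*z^3 - 25*z^2 - 40*z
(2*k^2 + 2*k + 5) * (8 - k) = -2*k^3 + 14*k^2 + 11*k + 40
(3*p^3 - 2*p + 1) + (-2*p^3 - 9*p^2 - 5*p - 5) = p^3 - 9*p^2 - 7*p - 4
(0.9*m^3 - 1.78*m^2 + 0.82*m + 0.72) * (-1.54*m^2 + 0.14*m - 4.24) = -1.386*m^5 + 2.8672*m^4 - 5.328*m^3 + 6.5532*m^2 - 3.376*m - 3.0528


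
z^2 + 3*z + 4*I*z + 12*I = (z + 3)*(z + 4*I)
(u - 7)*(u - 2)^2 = u^3 - 11*u^2 + 32*u - 28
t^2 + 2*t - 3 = (t - 1)*(t + 3)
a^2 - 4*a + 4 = (a - 2)^2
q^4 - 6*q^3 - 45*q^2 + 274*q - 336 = (q - 8)*(q - 3)*(q - 2)*(q + 7)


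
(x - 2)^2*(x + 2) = x^3 - 2*x^2 - 4*x + 8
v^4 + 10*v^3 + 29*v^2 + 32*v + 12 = (v + 1)^2*(v + 2)*(v + 6)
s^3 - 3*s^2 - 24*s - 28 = (s - 7)*(s + 2)^2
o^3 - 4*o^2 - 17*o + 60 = (o - 5)*(o - 3)*(o + 4)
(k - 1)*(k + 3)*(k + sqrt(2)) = k^3 + sqrt(2)*k^2 + 2*k^2 - 3*k + 2*sqrt(2)*k - 3*sqrt(2)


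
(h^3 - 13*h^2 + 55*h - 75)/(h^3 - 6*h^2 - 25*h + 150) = (h^2 - 8*h + 15)/(h^2 - h - 30)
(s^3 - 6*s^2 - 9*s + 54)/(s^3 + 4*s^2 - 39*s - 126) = (s - 3)/(s + 7)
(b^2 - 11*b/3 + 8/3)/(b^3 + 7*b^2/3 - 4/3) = (3*b^2 - 11*b + 8)/(3*b^3 + 7*b^2 - 4)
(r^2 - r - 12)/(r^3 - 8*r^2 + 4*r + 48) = (r + 3)/(r^2 - 4*r - 12)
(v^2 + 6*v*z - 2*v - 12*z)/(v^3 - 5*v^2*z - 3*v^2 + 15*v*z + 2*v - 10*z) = (-v - 6*z)/(-v^2 + 5*v*z + v - 5*z)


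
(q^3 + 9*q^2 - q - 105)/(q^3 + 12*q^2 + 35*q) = (q - 3)/q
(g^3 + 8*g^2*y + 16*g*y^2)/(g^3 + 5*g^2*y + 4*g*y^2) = (g + 4*y)/(g + y)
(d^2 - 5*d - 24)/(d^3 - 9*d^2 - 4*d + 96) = 1/(d - 4)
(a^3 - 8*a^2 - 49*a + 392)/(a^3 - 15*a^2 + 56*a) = (a + 7)/a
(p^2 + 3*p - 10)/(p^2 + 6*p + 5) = (p - 2)/(p + 1)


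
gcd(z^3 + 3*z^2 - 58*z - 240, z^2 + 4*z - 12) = z + 6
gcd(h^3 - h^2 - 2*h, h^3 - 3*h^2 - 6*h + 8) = 1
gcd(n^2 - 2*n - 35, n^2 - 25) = n + 5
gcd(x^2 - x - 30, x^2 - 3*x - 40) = x + 5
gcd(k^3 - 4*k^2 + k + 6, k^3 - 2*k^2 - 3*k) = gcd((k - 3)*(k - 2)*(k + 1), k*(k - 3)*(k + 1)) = k^2 - 2*k - 3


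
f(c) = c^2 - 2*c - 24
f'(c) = 2*c - 2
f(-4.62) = 6.58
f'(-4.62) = -11.24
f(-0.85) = -21.58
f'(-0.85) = -3.70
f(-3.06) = -8.52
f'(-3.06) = -8.12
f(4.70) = -11.31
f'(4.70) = 7.40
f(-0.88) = -21.47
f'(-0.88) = -3.76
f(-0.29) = -23.34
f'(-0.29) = -2.58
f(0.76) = -24.94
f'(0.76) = -0.48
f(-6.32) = 28.58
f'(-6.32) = -14.64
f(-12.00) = 144.00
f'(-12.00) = -26.00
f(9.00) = 39.00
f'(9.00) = 16.00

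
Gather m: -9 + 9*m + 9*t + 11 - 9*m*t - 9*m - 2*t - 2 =-9*m*t + 7*t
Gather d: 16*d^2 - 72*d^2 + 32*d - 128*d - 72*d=-56*d^2 - 168*d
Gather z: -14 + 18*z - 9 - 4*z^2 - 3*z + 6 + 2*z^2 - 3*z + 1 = -2*z^2 + 12*z - 16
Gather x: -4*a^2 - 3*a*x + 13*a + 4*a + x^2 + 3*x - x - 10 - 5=-4*a^2 + 17*a + x^2 + x*(2 - 3*a) - 15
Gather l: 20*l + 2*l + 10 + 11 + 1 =22*l + 22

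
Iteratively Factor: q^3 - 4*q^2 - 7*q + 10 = (q - 1)*(q^2 - 3*q - 10) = (q - 5)*(q - 1)*(q + 2)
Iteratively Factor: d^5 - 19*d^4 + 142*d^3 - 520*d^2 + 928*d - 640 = (d - 5)*(d^4 - 14*d^3 + 72*d^2 - 160*d + 128) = (d - 5)*(d - 4)*(d^3 - 10*d^2 + 32*d - 32) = (d - 5)*(d - 4)*(d - 2)*(d^2 - 8*d + 16) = (d - 5)*(d - 4)^2*(d - 2)*(d - 4)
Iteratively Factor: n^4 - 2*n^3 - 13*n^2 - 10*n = (n)*(n^3 - 2*n^2 - 13*n - 10) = n*(n + 1)*(n^2 - 3*n - 10) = n*(n + 1)*(n + 2)*(n - 5)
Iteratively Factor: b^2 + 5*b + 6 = (b + 2)*(b + 3)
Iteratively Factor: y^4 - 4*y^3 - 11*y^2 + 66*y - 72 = (y - 3)*(y^3 - y^2 - 14*y + 24) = (y - 3)*(y + 4)*(y^2 - 5*y + 6) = (y - 3)^2*(y + 4)*(y - 2)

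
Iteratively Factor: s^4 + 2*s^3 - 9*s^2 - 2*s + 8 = (s + 4)*(s^3 - 2*s^2 - s + 2) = (s - 1)*(s + 4)*(s^2 - s - 2) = (s - 2)*(s - 1)*(s + 4)*(s + 1)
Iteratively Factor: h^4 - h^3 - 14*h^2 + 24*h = (h - 3)*(h^3 + 2*h^2 - 8*h) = (h - 3)*(h + 4)*(h^2 - 2*h) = h*(h - 3)*(h + 4)*(h - 2)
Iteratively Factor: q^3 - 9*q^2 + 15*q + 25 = (q - 5)*(q^2 - 4*q - 5) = (q - 5)*(q + 1)*(q - 5)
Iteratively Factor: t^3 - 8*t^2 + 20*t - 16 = (t - 2)*(t^2 - 6*t + 8) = (t - 2)^2*(t - 4)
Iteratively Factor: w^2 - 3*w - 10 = (w + 2)*(w - 5)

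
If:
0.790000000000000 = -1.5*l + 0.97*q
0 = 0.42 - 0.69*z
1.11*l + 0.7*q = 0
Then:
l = -0.26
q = 0.41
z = 0.61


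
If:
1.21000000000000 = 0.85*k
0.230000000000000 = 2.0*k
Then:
No Solution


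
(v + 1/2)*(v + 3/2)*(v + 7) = v^3 + 9*v^2 + 59*v/4 + 21/4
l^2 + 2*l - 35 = (l - 5)*(l + 7)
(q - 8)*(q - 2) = q^2 - 10*q + 16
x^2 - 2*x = x*(x - 2)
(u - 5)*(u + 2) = u^2 - 3*u - 10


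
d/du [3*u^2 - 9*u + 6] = 6*u - 9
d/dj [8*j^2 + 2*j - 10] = 16*j + 2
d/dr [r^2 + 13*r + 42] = 2*r + 13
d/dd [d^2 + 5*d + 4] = 2*d + 5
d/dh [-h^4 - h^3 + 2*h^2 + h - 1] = -4*h^3 - 3*h^2 + 4*h + 1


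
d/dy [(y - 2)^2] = 2*y - 4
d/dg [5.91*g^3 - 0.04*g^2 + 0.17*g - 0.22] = 17.73*g^2 - 0.08*g + 0.17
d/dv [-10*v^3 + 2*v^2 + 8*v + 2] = -30*v^2 + 4*v + 8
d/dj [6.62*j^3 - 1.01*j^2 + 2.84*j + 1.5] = 19.86*j^2 - 2.02*j + 2.84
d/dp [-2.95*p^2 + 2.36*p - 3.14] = 2.36 - 5.9*p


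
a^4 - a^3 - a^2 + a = a*(a - 1)^2*(a + 1)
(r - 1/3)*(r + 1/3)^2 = r^3 + r^2/3 - r/9 - 1/27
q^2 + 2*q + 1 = (q + 1)^2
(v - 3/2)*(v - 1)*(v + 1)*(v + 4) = v^4 + 5*v^3/2 - 7*v^2 - 5*v/2 + 6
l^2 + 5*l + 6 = (l + 2)*(l + 3)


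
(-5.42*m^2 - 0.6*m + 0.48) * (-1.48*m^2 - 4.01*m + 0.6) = 8.0216*m^4 + 22.6222*m^3 - 1.5564*m^2 - 2.2848*m + 0.288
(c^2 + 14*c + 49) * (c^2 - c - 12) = c^4 + 13*c^3 + 23*c^2 - 217*c - 588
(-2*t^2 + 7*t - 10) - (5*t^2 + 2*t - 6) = -7*t^2 + 5*t - 4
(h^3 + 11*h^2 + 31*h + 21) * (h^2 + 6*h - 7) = h^5 + 17*h^4 + 90*h^3 + 130*h^2 - 91*h - 147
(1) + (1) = 2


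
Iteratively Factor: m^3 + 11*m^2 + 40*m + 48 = (m + 4)*(m^2 + 7*m + 12) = (m + 3)*(m + 4)*(m + 4)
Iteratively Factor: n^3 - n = (n - 1)*(n^2 + n) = n*(n - 1)*(n + 1)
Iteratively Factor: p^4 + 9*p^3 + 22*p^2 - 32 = (p - 1)*(p^3 + 10*p^2 + 32*p + 32) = (p - 1)*(p + 4)*(p^2 + 6*p + 8) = (p - 1)*(p + 2)*(p + 4)*(p + 4)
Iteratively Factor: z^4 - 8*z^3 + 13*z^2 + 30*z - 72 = (z + 2)*(z^3 - 10*z^2 + 33*z - 36) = (z - 4)*(z + 2)*(z^2 - 6*z + 9) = (z - 4)*(z - 3)*(z + 2)*(z - 3)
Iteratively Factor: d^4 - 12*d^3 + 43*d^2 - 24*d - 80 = (d - 4)*(d^3 - 8*d^2 + 11*d + 20) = (d - 4)^2*(d^2 - 4*d - 5) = (d - 4)^2*(d + 1)*(d - 5)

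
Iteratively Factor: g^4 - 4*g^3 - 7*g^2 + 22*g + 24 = (g - 4)*(g^3 - 7*g - 6) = (g - 4)*(g + 1)*(g^2 - g - 6) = (g - 4)*(g - 3)*(g + 1)*(g + 2)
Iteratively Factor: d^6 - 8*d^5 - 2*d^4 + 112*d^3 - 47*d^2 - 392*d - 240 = (d + 3)*(d^5 - 11*d^4 + 31*d^3 + 19*d^2 - 104*d - 80) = (d - 4)*(d + 3)*(d^4 - 7*d^3 + 3*d^2 + 31*d + 20) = (d - 4)*(d + 1)*(d + 3)*(d^3 - 8*d^2 + 11*d + 20) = (d - 4)*(d + 1)^2*(d + 3)*(d^2 - 9*d + 20) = (d - 5)*(d - 4)*(d + 1)^2*(d + 3)*(d - 4)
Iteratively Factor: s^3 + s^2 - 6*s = (s - 2)*(s^2 + 3*s) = s*(s - 2)*(s + 3)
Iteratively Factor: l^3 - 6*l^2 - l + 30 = (l + 2)*(l^2 - 8*l + 15) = (l - 5)*(l + 2)*(l - 3)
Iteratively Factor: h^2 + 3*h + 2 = (h + 1)*(h + 2)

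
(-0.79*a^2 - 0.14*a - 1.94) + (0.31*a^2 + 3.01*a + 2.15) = -0.48*a^2 + 2.87*a + 0.21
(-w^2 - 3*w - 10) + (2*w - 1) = -w^2 - w - 11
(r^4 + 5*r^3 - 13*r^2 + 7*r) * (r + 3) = r^5 + 8*r^4 + 2*r^3 - 32*r^2 + 21*r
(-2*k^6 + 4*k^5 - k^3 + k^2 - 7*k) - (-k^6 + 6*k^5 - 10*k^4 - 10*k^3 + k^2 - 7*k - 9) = -k^6 - 2*k^5 + 10*k^4 + 9*k^3 + 9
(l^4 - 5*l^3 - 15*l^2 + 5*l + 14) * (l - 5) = l^5 - 10*l^4 + 10*l^3 + 80*l^2 - 11*l - 70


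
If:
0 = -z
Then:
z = 0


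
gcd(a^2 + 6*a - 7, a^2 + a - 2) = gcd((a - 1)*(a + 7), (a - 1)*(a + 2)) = a - 1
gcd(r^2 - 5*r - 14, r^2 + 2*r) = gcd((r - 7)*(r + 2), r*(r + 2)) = r + 2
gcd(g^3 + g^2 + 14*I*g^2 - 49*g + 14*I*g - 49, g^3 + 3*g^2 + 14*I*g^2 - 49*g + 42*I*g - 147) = g^2 + 14*I*g - 49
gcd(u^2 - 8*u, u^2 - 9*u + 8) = u - 8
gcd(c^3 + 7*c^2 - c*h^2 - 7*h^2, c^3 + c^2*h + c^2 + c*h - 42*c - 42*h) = c^2 + c*h + 7*c + 7*h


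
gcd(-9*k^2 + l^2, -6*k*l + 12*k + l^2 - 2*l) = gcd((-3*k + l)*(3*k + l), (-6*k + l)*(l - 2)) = 1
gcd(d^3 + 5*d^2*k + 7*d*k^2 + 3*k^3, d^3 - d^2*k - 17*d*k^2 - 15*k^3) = d^2 + 4*d*k + 3*k^2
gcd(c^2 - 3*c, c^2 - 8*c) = c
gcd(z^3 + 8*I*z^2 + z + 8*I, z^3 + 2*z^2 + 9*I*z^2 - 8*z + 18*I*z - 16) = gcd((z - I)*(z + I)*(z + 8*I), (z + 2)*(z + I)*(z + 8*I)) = z^2 + 9*I*z - 8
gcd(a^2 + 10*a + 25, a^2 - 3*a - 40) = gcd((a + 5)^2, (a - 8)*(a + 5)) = a + 5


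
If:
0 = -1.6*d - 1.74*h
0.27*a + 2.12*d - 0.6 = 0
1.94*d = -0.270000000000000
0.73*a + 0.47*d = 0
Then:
No Solution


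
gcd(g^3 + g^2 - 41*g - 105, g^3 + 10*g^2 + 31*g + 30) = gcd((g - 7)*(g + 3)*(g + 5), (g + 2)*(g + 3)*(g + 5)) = g^2 + 8*g + 15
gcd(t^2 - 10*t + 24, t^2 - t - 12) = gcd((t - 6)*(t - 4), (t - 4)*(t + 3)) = t - 4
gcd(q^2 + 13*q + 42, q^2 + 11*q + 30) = q + 6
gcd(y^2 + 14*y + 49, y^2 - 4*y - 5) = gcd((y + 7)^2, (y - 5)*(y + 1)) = 1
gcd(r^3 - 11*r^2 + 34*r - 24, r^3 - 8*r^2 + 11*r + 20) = r - 4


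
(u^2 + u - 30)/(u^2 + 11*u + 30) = (u - 5)/(u + 5)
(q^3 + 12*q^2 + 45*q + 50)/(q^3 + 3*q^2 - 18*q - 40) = (q + 5)/(q - 4)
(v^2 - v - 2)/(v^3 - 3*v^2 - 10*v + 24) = (v + 1)/(v^2 - v - 12)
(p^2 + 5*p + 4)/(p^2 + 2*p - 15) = (p^2 + 5*p + 4)/(p^2 + 2*p - 15)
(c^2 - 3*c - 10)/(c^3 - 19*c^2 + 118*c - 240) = (c + 2)/(c^2 - 14*c + 48)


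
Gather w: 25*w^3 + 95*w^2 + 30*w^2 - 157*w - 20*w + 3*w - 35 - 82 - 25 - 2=25*w^3 + 125*w^2 - 174*w - 144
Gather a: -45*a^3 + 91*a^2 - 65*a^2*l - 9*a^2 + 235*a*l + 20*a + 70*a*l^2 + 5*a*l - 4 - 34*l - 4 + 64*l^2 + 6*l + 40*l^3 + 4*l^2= -45*a^3 + a^2*(82 - 65*l) + a*(70*l^2 + 240*l + 20) + 40*l^3 + 68*l^2 - 28*l - 8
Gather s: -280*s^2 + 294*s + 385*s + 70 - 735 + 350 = -280*s^2 + 679*s - 315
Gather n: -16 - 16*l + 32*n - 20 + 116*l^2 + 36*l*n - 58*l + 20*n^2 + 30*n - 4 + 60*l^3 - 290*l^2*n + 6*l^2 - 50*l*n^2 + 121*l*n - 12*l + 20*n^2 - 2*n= 60*l^3 + 122*l^2 - 86*l + n^2*(40 - 50*l) + n*(-290*l^2 + 157*l + 60) - 40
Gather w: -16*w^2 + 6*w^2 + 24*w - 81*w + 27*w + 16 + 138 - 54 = -10*w^2 - 30*w + 100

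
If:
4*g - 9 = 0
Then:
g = 9/4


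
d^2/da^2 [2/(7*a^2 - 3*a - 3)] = 4*(49*a^2 - 21*a - (14*a - 3)^2 - 21)/(-7*a^2 + 3*a + 3)^3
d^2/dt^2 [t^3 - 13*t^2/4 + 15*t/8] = 6*t - 13/2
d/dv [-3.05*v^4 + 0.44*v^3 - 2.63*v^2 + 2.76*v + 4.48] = -12.2*v^3 + 1.32*v^2 - 5.26*v + 2.76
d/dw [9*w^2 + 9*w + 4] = 18*w + 9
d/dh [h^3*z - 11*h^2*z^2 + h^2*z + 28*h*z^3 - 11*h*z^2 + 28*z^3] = z*(3*h^2 - 22*h*z + 2*h + 28*z^2 - 11*z)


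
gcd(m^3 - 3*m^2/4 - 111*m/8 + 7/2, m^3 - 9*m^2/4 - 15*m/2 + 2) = m^2 - 17*m/4 + 1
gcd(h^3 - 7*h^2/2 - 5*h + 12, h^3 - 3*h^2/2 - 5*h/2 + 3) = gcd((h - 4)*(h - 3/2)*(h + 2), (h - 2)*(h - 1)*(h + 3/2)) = 1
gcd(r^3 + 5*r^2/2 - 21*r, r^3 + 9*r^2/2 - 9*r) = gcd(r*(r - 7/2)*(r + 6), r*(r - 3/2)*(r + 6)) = r^2 + 6*r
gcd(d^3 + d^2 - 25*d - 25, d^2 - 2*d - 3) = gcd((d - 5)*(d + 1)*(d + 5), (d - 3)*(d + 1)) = d + 1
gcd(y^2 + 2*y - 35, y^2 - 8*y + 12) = 1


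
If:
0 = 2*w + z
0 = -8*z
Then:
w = 0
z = 0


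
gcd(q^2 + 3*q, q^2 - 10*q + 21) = 1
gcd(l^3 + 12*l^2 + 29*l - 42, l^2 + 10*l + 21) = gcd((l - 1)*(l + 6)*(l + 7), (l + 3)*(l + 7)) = l + 7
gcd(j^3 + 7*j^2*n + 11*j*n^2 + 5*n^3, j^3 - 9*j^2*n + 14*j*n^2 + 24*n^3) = j + n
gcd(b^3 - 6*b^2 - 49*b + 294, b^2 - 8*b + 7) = b - 7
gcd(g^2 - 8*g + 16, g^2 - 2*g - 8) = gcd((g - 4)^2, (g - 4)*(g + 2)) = g - 4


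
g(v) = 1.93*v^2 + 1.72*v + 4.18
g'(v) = 3.86*v + 1.72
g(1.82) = 13.70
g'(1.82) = 8.75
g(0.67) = 6.20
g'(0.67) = 4.31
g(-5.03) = 44.36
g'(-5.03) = -17.70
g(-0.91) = 4.21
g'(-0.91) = -1.79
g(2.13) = 16.60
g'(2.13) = 9.94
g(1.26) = 9.41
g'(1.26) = 6.58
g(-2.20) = 9.74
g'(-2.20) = -6.77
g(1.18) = 8.90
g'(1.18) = 6.27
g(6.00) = 83.98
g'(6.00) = 24.88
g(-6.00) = 63.34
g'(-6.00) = -21.44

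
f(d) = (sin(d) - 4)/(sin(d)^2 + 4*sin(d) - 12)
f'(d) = (-2*sin(d)*cos(d) - 4*cos(d))*(sin(d) - 4)/(sin(d)^2 + 4*sin(d) - 12)^2 + cos(d)/(sin(d)^2 + 4*sin(d) - 12) = (8*sin(d) + cos(d)^2 + 3)*cos(d)/(sin(d)^2 + 4*sin(d) - 12)^2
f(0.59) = 0.36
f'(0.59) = 0.08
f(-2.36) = 0.33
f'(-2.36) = 0.01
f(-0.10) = 0.33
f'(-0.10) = 0.02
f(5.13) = 0.33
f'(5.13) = -0.01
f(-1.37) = 0.33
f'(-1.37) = -0.00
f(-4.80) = 0.43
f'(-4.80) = 0.02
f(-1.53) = 0.33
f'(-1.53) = -0.00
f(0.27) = 0.34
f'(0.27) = 0.05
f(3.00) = 0.34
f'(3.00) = -0.04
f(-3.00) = 0.33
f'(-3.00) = -0.02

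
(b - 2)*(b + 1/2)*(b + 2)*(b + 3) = b^4 + 7*b^3/2 - 5*b^2/2 - 14*b - 6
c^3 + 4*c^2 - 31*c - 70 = (c - 5)*(c + 2)*(c + 7)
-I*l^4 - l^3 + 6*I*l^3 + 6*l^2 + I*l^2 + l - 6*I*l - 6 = (l - 6)*(l + 1)*(l - I)*(-I*l + I)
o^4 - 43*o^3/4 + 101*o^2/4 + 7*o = o*(o - 7)*(o - 4)*(o + 1/4)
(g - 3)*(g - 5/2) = g^2 - 11*g/2 + 15/2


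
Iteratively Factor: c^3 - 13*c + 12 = (c + 4)*(c^2 - 4*c + 3) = (c - 3)*(c + 4)*(c - 1)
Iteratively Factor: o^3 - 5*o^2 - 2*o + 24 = (o - 3)*(o^2 - 2*o - 8) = (o - 4)*(o - 3)*(o + 2)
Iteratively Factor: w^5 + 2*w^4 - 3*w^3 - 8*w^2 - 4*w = (w - 2)*(w^4 + 4*w^3 + 5*w^2 + 2*w) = (w - 2)*(w + 1)*(w^3 + 3*w^2 + 2*w) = w*(w - 2)*(w + 1)*(w^2 + 3*w + 2) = w*(w - 2)*(w + 1)^2*(w + 2)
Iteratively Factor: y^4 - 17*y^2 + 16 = (y - 1)*(y^3 + y^2 - 16*y - 16) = (y - 1)*(y + 1)*(y^2 - 16) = (y - 1)*(y + 1)*(y + 4)*(y - 4)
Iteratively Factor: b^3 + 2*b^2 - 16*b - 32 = (b - 4)*(b^2 + 6*b + 8) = (b - 4)*(b + 4)*(b + 2)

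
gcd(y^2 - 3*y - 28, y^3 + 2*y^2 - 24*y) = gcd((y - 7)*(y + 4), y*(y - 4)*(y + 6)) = 1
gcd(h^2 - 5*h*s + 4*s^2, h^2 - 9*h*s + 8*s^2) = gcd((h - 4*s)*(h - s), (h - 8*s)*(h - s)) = -h + s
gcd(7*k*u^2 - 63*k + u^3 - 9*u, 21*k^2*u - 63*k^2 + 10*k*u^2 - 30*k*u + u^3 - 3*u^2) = 7*k*u - 21*k + u^2 - 3*u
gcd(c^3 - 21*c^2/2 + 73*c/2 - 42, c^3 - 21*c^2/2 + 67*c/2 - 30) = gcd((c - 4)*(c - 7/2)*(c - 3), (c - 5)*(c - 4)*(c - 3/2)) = c - 4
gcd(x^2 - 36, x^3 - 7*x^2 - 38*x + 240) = x + 6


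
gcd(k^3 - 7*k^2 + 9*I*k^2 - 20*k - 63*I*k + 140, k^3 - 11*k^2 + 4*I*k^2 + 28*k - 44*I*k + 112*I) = k^2 + k*(-7 + 4*I) - 28*I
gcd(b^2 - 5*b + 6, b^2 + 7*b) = 1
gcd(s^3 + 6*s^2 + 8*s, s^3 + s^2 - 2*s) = s^2 + 2*s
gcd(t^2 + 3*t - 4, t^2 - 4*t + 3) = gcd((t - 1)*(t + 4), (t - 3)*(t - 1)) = t - 1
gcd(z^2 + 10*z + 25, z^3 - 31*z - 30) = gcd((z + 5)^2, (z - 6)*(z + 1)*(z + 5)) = z + 5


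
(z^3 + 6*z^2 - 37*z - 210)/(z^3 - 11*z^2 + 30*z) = (z^2 + 12*z + 35)/(z*(z - 5))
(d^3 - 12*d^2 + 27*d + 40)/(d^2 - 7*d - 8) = d - 5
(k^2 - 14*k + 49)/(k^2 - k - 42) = (k - 7)/(k + 6)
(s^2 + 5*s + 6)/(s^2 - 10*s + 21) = (s^2 + 5*s + 6)/(s^2 - 10*s + 21)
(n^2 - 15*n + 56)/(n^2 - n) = (n^2 - 15*n + 56)/(n*(n - 1))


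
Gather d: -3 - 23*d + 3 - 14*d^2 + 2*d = -14*d^2 - 21*d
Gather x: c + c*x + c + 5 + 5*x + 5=2*c + x*(c + 5) + 10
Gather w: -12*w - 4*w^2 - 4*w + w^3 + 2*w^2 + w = w^3 - 2*w^2 - 15*w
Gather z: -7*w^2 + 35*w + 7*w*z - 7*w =-7*w^2 + 7*w*z + 28*w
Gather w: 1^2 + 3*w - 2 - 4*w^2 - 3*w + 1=-4*w^2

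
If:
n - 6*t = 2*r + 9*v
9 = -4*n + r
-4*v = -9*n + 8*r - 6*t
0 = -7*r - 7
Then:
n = -5/2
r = -1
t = 257/156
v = -15/13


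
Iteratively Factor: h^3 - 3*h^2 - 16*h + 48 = (h - 4)*(h^2 + h - 12) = (h - 4)*(h - 3)*(h + 4)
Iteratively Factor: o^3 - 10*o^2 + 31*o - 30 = (o - 5)*(o^2 - 5*o + 6) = (o - 5)*(o - 3)*(o - 2)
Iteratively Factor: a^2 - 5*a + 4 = (a - 1)*(a - 4)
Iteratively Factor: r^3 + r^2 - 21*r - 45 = (r - 5)*(r^2 + 6*r + 9) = (r - 5)*(r + 3)*(r + 3)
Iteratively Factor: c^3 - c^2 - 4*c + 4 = (c - 1)*(c^2 - 4) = (c - 1)*(c + 2)*(c - 2)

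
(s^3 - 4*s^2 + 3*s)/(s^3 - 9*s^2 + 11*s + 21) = s*(s - 1)/(s^2 - 6*s - 7)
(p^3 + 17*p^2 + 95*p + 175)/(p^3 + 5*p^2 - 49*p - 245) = (p + 5)/(p - 7)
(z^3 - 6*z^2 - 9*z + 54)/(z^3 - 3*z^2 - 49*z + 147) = (z^2 - 3*z - 18)/(z^2 - 49)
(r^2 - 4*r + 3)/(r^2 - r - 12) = (-r^2 + 4*r - 3)/(-r^2 + r + 12)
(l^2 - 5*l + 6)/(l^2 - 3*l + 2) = (l - 3)/(l - 1)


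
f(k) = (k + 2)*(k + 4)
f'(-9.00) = -12.00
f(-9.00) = 35.00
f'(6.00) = 18.00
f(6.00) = 80.00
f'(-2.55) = 0.90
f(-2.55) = -0.80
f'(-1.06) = 3.88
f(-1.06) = 2.76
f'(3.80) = 13.60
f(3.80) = 45.24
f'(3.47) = 12.94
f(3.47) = 40.86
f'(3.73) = 13.46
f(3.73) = 44.29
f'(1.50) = 9.00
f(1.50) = 19.25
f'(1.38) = 8.76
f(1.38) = 18.18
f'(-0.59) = 4.82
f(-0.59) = 4.81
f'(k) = 2*k + 6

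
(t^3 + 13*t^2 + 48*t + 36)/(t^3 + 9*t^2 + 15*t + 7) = (t^2 + 12*t + 36)/(t^2 + 8*t + 7)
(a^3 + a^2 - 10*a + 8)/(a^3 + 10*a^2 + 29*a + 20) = (a^2 - 3*a + 2)/(a^2 + 6*a + 5)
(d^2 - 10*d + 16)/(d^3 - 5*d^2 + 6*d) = (d - 8)/(d*(d - 3))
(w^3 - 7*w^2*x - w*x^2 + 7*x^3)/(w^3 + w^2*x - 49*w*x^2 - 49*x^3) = (w - x)/(w + 7*x)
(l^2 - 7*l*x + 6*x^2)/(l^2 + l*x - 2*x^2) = (l - 6*x)/(l + 2*x)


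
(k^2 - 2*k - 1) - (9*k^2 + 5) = -8*k^2 - 2*k - 6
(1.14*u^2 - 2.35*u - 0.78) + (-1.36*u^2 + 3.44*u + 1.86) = -0.22*u^2 + 1.09*u + 1.08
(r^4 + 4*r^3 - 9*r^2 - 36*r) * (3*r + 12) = 3*r^5 + 24*r^4 + 21*r^3 - 216*r^2 - 432*r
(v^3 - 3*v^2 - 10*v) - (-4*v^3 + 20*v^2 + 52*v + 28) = 5*v^3 - 23*v^2 - 62*v - 28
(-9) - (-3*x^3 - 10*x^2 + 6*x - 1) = 3*x^3 + 10*x^2 - 6*x - 8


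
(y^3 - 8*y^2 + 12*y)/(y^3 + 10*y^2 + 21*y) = (y^2 - 8*y + 12)/(y^2 + 10*y + 21)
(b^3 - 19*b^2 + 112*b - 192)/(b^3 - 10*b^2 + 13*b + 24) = (b - 8)/(b + 1)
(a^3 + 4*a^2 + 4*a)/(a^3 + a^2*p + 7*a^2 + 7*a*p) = (a^2 + 4*a + 4)/(a^2 + a*p + 7*a + 7*p)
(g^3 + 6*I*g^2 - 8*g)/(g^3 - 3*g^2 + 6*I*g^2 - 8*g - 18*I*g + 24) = g/(g - 3)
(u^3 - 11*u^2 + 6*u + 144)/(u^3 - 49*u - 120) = (u - 6)/(u + 5)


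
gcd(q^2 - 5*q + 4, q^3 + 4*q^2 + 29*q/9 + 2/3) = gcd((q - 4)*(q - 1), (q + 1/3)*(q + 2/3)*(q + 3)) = 1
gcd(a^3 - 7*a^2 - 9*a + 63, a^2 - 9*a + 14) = a - 7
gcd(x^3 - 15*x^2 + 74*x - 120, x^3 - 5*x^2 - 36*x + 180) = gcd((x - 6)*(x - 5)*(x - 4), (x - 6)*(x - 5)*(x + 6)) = x^2 - 11*x + 30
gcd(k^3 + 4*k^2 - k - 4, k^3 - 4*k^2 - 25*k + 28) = k^2 + 3*k - 4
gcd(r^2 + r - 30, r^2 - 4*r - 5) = r - 5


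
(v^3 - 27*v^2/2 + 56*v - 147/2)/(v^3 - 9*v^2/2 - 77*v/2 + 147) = (v - 3)/(v + 6)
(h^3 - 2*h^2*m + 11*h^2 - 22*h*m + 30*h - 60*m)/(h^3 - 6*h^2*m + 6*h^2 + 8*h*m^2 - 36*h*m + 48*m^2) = (h + 5)/(h - 4*m)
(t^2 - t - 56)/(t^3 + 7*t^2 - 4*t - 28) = (t - 8)/(t^2 - 4)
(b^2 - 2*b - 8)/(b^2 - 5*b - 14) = (b - 4)/(b - 7)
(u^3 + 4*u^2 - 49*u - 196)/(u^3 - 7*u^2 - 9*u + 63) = (u^2 + 11*u + 28)/(u^2 - 9)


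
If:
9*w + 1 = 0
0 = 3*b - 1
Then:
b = 1/3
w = -1/9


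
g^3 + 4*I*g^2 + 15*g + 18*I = (g - 3*I)*(g + I)*(g + 6*I)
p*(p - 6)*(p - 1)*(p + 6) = p^4 - p^3 - 36*p^2 + 36*p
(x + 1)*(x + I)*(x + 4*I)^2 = x^4 + x^3 + 9*I*x^3 - 24*x^2 + 9*I*x^2 - 24*x - 16*I*x - 16*I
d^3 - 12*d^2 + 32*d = d*(d - 8)*(d - 4)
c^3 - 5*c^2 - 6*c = c*(c - 6)*(c + 1)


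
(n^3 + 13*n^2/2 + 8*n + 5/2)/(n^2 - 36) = (2*n^3 + 13*n^2 + 16*n + 5)/(2*(n^2 - 36))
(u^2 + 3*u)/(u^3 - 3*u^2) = (u + 3)/(u*(u - 3))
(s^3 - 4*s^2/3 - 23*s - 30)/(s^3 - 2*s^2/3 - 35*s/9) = 3*(s^2 - 3*s - 18)/(s*(3*s - 7))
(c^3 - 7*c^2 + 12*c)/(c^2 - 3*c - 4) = c*(c - 3)/(c + 1)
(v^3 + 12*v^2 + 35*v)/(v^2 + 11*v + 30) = v*(v + 7)/(v + 6)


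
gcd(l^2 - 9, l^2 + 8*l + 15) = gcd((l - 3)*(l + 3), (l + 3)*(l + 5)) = l + 3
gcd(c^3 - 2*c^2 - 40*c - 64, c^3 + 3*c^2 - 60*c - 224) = c^2 - 4*c - 32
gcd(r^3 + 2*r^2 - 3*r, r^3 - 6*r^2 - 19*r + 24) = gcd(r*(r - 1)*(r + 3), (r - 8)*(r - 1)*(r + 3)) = r^2 + 2*r - 3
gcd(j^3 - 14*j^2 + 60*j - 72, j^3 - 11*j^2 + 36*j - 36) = j^2 - 8*j + 12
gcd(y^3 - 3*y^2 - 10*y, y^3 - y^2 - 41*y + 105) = y - 5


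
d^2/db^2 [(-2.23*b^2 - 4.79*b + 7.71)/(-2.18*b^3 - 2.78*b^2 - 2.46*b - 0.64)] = (21.195704*b^6 + 136.583976*b^5 - 337.270416*b^4 - 799.007688*b^3 - 709.600704*b^2 - 302.955144*b - 79.136344)/(10.360232*b^9 + 39.635016*b^8 + 85.616448*b^7 + 120.061064*b^6 + 119.884992*b^5 + 85.902024*b^4 + 43.826712*b^3 + 15.035136*b^2 + 3.022848*b + 0.262144)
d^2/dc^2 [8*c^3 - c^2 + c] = 48*c - 2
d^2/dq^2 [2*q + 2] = 0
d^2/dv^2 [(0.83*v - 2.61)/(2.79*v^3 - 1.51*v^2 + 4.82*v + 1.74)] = (38.764818*v^5 - 264.778254*v^4 + 157.392322*v^3 - 294.65073*v^2 + 203.0841*v - 148.910244)/(21.717639*v^9 - 35.261973*v^8 + 131.642523*v^7 - 84.647017*v^6 + 183.442758*v^5 + 47.054382*v^4 + 61.336772*v^3 + 107.5581*v^2 + 43.779096*v + 5.268024)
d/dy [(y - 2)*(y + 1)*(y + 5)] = 3*y^2 + 8*y - 7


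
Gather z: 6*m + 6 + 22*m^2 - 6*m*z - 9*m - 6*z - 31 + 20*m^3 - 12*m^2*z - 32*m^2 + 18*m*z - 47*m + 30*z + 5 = 20*m^3 - 10*m^2 - 50*m + z*(-12*m^2 + 12*m + 24) - 20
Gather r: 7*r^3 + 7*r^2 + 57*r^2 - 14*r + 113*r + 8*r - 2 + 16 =7*r^3 + 64*r^2 + 107*r + 14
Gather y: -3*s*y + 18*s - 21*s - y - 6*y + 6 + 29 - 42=-3*s + y*(-3*s - 7) - 7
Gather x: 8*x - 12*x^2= -12*x^2 + 8*x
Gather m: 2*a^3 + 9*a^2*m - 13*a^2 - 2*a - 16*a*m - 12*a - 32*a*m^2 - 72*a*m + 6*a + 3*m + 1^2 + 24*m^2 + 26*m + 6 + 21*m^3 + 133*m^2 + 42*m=2*a^3 - 13*a^2 - 8*a + 21*m^3 + m^2*(157 - 32*a) + m*(9*a^2 - 88*a + 71) + 7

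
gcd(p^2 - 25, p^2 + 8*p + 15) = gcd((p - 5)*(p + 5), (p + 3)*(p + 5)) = p + 5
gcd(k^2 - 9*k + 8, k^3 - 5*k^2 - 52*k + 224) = k - 8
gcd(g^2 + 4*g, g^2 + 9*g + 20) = g + 4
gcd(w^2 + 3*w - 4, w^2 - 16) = w + 4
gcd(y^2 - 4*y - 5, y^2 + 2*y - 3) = 1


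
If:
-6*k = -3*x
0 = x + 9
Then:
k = -9/2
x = -9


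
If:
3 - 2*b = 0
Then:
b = 3/2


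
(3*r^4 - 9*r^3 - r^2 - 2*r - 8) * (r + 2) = 3*r^5 - 3*r^4 - 19*r^3 - 4*r^2 - 12*r - 16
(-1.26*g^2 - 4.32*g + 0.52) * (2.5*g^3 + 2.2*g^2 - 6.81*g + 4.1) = -3.15*g^5 - 13.572*g^4 + 0.3766*g^3 + 25.3972*g^2 - 21.2532*g + 2.132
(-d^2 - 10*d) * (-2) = 2*d^2 + 20*d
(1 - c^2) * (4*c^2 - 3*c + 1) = -4*c^4 + 3*c^3 + 3*c^2 - 3*c + 1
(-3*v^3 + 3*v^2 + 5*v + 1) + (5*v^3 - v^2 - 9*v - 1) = 2*v^3 + 2*v^2 - 4*v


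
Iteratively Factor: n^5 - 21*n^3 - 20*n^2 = (n)*(n^4 - 21*n^2 - 20*n) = n*(n + 1)*(n^3 - n^2 - 20*n) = n*(n + 1)*(n + 4)*(n^2 - 5*n) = n*(n - 5)*(n + 1)*(n + 4)*(n)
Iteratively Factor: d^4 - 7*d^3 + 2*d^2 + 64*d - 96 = (d + 3)*(d^3 - 10*d^2 + 32*d - 32) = (d - 4)*(d + 3)*(d^2 - 6*d + 8) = (d - 4)^2*(d + 3)*(d - 2)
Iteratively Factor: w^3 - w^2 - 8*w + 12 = (w + 3)*(w^2 - 4*w + 4) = (w - 2)*(w + 3)*(w - 2)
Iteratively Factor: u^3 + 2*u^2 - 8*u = (u - 2)*(u^2 + 4*u) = u*(u - 2)*(u + 4)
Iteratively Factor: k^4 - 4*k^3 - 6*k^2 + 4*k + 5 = (k - 5)*(k^3 + k^2 - k - 1) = (k - 5)*(k - 1)*(k^2 + 2*k + 1) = (k - 5)*(k - 1)*(k + 1)*(k + 1)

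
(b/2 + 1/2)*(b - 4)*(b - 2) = b^3/2 - 5*b^2/2 + b + 4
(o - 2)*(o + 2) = o^2 - 4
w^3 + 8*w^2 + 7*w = w*(w + 1)*(w + 7)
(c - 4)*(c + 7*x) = c^2 + 7*c*x - 4*c - 28*x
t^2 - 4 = (t - 2)*(t + 2)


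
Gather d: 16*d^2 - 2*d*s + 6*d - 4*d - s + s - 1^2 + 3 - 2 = 16*d^2 + d*(2 - 2*s)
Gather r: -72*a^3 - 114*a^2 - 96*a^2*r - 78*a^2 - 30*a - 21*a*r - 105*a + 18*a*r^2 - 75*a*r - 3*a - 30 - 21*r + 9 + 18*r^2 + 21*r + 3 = -72*a^3 - 192*a^2 - 138*a + r^2*(18*a + 18) + r*(-96*a^2 - 96*a) - 18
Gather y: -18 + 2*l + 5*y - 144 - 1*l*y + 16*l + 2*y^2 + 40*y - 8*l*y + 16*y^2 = 18*l + 18*y^2 + y*(45 - 9*l) - 162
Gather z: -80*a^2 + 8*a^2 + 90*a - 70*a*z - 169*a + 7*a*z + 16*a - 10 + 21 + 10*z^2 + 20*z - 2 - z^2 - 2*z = -72*a^2 - 63*a + 9*z^2 + z*(18 - 63*a) + 9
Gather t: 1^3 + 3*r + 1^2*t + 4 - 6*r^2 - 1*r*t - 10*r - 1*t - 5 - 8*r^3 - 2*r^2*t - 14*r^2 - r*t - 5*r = -8*r^3 - 20*r^2 - 12*r + t*(-2*r^2 - 2*r)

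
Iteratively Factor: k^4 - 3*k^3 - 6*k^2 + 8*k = (k - 1)*(k^3 - 2*k^2 - 8*k) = k*(k - 1)*(k^2 - 2*k - 8) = k*(k - 4)*(k - 1)*(k + 2)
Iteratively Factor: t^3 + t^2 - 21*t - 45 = (t - 5)*(t^2 + 6*t + 9) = (t - 5)*(t + 3)*(t + 3)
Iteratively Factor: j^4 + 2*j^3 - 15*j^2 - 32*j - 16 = (j - 4)*(j^3 + 6*j^2 + 9*j + 4) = (j - 4)*(j + 1)*(j^2 + 5*j + 4) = (j - 4)*(j + 1)*(j + 4)*(j + 1)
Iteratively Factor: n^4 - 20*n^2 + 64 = (n - 4)*(n^3 + 4*n^2 - 4*n - 16) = (n - 4)*(n - 2)*(n^2 + 6*n + 8) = (n - 4)*(n - 2)*(n + 4)*(n + 2)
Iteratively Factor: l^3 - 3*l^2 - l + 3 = (l + 1)*(l^2 - 4*l + 3) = (l - 1)*(l + 1)*(l - 3)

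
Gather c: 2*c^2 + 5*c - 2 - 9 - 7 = 2*c^2 + 5*c - 18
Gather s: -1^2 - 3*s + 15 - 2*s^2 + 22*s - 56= -2*s^2 + 19*s - 42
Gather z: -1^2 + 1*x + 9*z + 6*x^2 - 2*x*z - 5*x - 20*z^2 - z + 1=6*x^2 - 4*x - 20*z^2 + z*(8 - 2*x)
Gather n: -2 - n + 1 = -n - 1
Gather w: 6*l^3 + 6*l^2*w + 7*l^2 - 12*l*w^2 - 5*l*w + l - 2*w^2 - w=6*l^3 + 7*l^2 + l + w^2*(-12*l - 2) + w*(6*l^2 - 5*l - 1)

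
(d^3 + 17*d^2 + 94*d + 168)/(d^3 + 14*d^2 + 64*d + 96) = (d + 7)/(d + 4)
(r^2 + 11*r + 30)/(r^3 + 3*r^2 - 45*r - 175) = (r + 6)/(r^2 - 2*r - 35)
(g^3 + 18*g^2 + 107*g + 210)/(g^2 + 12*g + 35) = g + 6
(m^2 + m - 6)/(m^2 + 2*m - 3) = (m - 2)/(m - 1)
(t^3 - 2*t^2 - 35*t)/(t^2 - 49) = t*(t + 5)/(t + 7)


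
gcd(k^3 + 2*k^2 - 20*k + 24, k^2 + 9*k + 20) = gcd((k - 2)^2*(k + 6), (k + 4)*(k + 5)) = 1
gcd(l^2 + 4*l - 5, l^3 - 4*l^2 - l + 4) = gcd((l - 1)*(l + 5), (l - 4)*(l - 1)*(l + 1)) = l - 1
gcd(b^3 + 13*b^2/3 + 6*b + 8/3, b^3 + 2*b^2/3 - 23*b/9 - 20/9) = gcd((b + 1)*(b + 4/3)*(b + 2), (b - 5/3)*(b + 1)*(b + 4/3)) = b^2 + 7*b/3 + 4/3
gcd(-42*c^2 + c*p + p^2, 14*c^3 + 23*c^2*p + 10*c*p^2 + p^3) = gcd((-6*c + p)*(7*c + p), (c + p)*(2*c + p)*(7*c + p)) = 7*c + p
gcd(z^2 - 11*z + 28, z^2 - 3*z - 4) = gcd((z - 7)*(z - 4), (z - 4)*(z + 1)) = z - 4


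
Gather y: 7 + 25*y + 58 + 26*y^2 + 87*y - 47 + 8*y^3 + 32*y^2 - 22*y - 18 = 8*y^3 + 58*y^2 + 90*y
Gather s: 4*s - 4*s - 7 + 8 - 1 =0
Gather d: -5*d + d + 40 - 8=32 - 4*d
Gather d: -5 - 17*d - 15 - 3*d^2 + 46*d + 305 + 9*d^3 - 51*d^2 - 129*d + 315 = 9*d^3 - 54*d^2 - 100*d + 600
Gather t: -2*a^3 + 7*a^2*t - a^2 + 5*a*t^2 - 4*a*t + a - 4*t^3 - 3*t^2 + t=-2*a^3 - a^2 + a - 4*t^3 + t^2*(5*a - 3) + t*(7*a^2 - 4*a + 1)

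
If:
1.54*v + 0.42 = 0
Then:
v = -0.27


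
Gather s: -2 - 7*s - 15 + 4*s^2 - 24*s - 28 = 4*s^2 - 31*s - 45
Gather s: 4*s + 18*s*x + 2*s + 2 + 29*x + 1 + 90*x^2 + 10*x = s*(18*x + 6) + 90*x^2 + 39*x + 3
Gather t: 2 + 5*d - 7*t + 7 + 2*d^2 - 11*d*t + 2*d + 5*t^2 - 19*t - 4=2*d^2 + 7*d + 5*t^2 + t*(-11*d - 26) + 5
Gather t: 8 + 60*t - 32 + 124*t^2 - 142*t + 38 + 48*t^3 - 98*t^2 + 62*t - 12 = 48*t^3 + 26*t^2 - 20*t + 2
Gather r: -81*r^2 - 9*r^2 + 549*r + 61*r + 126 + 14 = -90*r^2 + 610*r + 140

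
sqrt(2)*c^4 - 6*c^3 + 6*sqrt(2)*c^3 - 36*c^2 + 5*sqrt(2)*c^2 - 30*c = c*(c + 5)*(c - 3*sqrt(2))*(sqrt(2)*c + sqrt(2))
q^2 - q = q*(q - 1)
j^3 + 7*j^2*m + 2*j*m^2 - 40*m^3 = (j - 2*m)*(j + 4*m)*(j + 5*m)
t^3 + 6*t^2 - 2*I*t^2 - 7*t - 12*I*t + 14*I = (t - 1)*(t + 7)*(t - 2*I)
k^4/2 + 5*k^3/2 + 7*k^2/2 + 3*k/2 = k*(k/2 + 1/2)*(k + 1)*(k + 3)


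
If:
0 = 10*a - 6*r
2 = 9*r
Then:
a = 2/15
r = 2/9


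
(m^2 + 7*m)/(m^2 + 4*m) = (m + 7)/(m + 4)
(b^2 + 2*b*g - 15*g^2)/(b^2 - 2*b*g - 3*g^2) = (b + 5*g)/(b + g)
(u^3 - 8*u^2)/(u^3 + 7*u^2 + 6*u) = u*(u - 8)/(u^2 + 7*u + 6)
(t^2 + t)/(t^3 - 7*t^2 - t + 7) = t/(t^2 - 8*t + 7)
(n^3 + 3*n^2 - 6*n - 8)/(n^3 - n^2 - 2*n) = (n + 4)/n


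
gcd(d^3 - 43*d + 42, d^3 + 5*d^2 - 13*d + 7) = d^2 + 6*d - 7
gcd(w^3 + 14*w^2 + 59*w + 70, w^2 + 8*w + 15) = w + 5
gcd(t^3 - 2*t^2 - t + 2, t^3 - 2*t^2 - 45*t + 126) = 1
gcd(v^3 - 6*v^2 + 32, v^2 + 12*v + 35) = 1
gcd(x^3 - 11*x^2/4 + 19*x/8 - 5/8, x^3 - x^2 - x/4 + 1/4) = x^2 - 3*x/2 + 1/2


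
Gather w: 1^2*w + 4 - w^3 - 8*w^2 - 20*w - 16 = -w^3 - 8*w^2 - 19*w - 12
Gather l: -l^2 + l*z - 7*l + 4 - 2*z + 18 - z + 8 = -l^2 + l*(z - 7) - 3*z + 30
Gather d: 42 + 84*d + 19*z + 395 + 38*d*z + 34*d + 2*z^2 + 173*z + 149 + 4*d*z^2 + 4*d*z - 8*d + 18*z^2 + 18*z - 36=d*(4*z^2 + 42*z + 110) + 20*z^2 + 210*z + 550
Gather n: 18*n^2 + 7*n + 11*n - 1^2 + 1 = 18*n^2 + 18*n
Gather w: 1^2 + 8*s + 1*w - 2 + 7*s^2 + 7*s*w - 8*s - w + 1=7*s^2 + 7*s*w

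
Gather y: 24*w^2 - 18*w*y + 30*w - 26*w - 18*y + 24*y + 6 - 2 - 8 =24*w^2 + 4*w + y*(6 - 18*w) - 4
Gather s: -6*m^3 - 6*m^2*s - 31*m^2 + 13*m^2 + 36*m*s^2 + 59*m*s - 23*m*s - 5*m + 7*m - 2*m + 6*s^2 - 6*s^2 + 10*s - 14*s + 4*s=-6*m^3 - 18*m^2 + 36*m*s^2 + s*(-6*m^2 + 36*m)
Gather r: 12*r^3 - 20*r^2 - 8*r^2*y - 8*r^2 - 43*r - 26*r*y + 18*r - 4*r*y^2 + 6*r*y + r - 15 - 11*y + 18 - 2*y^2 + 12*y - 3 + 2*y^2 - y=12*r^3 + r^2*(-8*y - 28) + r*(-4*y^2 - 20*y - 24)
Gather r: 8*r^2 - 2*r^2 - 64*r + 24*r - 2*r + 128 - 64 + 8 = 6*r^2 - 42*r + 72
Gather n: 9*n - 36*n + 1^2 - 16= -27*n - 15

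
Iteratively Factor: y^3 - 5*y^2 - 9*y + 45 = (y - 3)*(y^2 - 2*y - 15) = (y - 3)*(y + 3)*(y - 5)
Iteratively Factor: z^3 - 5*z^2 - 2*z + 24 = (z + 2)*(z^2 - 7*z + 12) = (z - 3)*(z + 2)*(z - 4)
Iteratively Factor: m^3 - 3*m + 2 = (m - 1)*(m^2 + m - 2) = (m - 1)*(m + 2)*(m - 1)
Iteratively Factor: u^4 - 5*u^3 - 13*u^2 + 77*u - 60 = (u - 5)*(u^3 - 13*u + 12) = (u - 5)*(u + 4)*(u^2 - 4*u + 3) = (u - 5)*(u - 1)*(u + 4)*(u - 3)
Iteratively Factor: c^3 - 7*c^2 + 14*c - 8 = (c - 1)*(c^2 - 6*c + 8) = (c - 4)*(c - 1)*(c - 2)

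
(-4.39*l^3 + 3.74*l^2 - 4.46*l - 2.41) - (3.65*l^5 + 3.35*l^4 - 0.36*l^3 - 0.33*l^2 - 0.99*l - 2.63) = -3.65*l^5 - 3.35*l^4 - 4.03*l^3 + 4.07*l^2 - 3.47*l + 0.22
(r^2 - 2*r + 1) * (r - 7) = r^3 - 9*r^2 + 15*r - 7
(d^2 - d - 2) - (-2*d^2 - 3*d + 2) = 3*d^2 + 2*d - 4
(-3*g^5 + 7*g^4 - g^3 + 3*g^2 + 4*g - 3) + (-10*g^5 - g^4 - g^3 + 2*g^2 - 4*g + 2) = -13*g^5 + 6*g^4 - 2*g^3 + 5*g^2 - 1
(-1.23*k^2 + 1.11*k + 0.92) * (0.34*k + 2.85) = -0.4182*k^3 - 3.1281*k^2 + 3.4763*k + 2.622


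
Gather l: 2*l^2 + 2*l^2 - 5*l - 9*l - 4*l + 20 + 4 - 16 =4*l^2 - 18*l + 8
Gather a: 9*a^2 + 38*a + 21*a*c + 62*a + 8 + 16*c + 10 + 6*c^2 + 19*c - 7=9*a^2 + a*(21*c + 100) + 6*c^2 + 35*c + 11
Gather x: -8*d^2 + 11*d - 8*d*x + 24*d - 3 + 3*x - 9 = -8*d^2 + 35*d + x*(3 - 8*d) - 12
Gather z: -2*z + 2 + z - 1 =1 - z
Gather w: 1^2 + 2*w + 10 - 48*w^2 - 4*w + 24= -48*w^2 - 2*w + 35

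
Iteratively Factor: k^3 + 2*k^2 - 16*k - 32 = (k + 2)*(k^2 - 16) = (k - 4)*(k + 2)*(k + 4)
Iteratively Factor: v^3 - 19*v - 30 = (v + 2)*(v^2 - 2*v - 15) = (v - 5)*(v + 2)*(v + 3)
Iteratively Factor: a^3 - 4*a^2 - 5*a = (a + 1)*(a^2 - 5*a) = (a - 5)*(a + 1)*(a)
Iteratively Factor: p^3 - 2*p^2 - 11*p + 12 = (p - 1)*(p^2 - p - 12) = (p - 1)*(p + 3)*(p - 4)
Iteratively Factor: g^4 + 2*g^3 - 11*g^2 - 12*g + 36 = (g + 3)*(g^3 - g^2 - 8*g + 12) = (g - 2)*(g + 3)*(g^2 + g - 6) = (g - 2)*(g + 3)^2*(g - 2)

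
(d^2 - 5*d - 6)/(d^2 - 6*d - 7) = (d - 6)/(d - 7)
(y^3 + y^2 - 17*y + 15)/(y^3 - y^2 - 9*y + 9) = (y + 5)/(y + 3)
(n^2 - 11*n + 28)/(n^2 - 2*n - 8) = (n - 7)/(n + 2)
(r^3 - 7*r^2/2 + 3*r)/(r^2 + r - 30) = r*(2*r^2 - 7*r + 6)/(2*(r^2 + r - 30))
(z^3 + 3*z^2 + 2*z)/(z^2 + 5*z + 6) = z*(z + 1)/(z + 3)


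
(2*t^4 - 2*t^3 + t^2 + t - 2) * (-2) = -4*t^4 + 4*t^3 - 2*t^2 - 2*t + 4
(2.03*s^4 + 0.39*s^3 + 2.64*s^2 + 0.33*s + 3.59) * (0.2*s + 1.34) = 0.406*s^5 + 2.7982*s^4 + 1.0506*s^3 + 3.6036*s^2 + 1.1602*s + 4.8106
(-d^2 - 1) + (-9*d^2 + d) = -10*d^2 + d - 1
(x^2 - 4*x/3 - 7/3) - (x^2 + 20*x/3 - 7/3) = -8*x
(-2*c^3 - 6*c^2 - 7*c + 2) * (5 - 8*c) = 16*c^4 + 38*c^3 + 26*c^2 - 51*c + 10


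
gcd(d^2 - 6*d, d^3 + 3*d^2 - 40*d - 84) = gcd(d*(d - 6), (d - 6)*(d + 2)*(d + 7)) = d - 6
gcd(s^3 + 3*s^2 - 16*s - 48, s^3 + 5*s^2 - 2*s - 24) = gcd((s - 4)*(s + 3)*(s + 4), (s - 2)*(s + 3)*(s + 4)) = s^2 + 7*s + 12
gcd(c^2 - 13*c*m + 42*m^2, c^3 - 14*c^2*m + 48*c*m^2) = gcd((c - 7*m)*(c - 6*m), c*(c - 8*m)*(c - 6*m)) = c - 6*m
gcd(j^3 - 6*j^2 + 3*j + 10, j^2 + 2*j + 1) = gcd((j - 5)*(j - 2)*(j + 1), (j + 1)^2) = j + 1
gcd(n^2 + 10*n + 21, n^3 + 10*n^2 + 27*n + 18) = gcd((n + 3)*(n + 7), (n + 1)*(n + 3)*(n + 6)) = n + 3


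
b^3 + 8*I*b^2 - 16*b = b*(b + 4*I)^2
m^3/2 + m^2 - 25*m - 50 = (m/2 + 1)*(m - 5*sqrt(2))*(m + 5*sqrt(2))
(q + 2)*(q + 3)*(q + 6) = q^3 + 11*q^2 + 36*q + 36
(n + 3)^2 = n^2 + 6*n + 9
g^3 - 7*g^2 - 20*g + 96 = (g - 8)*(g - 3)*(g + 4)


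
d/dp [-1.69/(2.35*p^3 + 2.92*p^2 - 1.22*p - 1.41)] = (11.9145*p^2 + 9.8696*p - 2.0618)/(2.35*p^3 + 2.92*p^2 - 1.22*p - 1.41)^2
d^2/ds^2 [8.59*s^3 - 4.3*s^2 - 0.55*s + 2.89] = 51.54*s - 8.6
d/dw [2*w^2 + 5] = 4*w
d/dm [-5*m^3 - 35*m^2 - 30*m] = -15*m^2 - 70*m - 30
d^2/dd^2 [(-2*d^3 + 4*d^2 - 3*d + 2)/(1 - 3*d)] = 2*(18*d^3 - 18*d^2 + 6*d - 13)/(27*d^3 - 27*d^2 + 9*d - 1)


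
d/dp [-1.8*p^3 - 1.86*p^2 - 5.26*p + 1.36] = -5.4*p^2 - 3.72*p - 5.26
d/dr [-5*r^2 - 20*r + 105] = -10*r - 20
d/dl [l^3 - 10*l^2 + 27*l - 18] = 3*l^2 - 20*l + 27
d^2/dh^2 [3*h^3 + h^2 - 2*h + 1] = 18*h + 2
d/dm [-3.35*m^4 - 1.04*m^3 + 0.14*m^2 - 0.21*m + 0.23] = -13.4*m^3 - 3.12*m^2 + 0.28*m - 0.21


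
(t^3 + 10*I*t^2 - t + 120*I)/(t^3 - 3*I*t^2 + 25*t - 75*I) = (t + 8*I)/(t - 5*I)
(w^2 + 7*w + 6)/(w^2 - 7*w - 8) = (w + 6)/(w - 8)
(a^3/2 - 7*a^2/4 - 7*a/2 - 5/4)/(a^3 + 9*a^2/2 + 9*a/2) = (2*a^3 - 7*a^2 - 14*a - 5)/(2*a*(2*a^2 + 9*a + 9))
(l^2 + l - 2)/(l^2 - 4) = (l - 1)/(l - 2)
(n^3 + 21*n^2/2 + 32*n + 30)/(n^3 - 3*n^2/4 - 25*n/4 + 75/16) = 8*(n^2 + 8*n + 12)/(8*n^2 - 26*n + 15)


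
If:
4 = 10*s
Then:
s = 2/5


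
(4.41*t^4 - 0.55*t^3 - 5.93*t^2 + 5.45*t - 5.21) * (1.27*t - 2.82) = 5.6007*t^5 - 13.1347*t^4 - 5.9801*t^3 + 23.6441*t^2 - 21.9857*t + 14.6922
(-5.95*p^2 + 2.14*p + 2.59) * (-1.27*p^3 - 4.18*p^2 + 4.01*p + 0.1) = 7.5565*p^5 + 22.1532*p^4 - 36.094*p^3 - 2.8398*p^2 + 10.5999*p + 0.259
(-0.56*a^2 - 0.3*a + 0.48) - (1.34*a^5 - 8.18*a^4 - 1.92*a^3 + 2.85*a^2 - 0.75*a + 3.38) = -1.34*a^5 + 8.18*a^4 + 1.92*a^3 - 3.41*a^2 + 0.45*a - 2.9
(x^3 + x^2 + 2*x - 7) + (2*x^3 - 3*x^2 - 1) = 3*x^3 - 2*x^2 + 2*x - 8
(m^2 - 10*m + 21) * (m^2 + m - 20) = m^4 - 9*m^3 - 9*m^2 + 221*m - 420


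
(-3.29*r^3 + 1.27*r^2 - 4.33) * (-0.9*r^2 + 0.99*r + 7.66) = 2.961*r^5 - 4.4001*r^4 - 23.9441*r^3 + 13.6252*r^2 - 4.2867*r - 33.1678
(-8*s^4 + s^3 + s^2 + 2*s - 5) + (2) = -8*s^4 + s^3 + s^2 + 2*s - 3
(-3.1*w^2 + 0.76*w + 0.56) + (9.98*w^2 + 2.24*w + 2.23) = 6.88*w^2 + 3.0*w + 2.79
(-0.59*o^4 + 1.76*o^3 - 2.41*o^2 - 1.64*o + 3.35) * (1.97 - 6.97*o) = 4.1123*o^5 - 13.4295*o^4 + 20.2649*o^3 + 6.6831*o^2 - 26.5803*o + 6.5995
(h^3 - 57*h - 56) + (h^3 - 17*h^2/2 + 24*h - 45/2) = 2*h^3 - 17*h^2/2 - 33*h - 157/2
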